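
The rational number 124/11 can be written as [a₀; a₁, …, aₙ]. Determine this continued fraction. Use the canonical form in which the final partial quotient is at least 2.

Repeatedly divide and take the remainder:
124 ÷ 11 → quotient 11, remainder 3
11 ÷ 3 → quotient 3, remainder 2
3 ÷ 2 → quotient 1, remainder 1
2 ÷ 1 → quotient 2, remainder 0

[11; 3, 1, 2]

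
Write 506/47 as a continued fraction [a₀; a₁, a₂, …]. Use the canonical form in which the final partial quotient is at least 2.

[10; 1, 3, 3, 1, 2]

506 ÷ 47 → quotient 10, remainder 36
47 ÷ 36 → quotient 1, remainder 11
36 ÷ 11 → quotient 3, remainder 3
11 ÷ 3 → quotient 3, remainder 2
3 ÷ 2 → quotient 1, remainder 1
2 ÷ 1 → quotient 2, remainder 0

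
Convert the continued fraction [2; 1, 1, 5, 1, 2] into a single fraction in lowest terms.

94/37

Start with 2.
1 + 1/(2/1) = 1 + 1/2 = 3/2
5 + 1/(3/2) = 5 + 2/3 = 17/3
1 + 1/(17/3) = 1 + 3/17 = 20/17
1 + 1/(20/17) = 1 + 17/20 = 37/20
2 + 1/(37/20) = 2 + 20/37 = 94/37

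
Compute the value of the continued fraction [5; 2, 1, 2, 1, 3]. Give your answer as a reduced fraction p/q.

a_0 = 5: 5/1
a_1 = 2: 11/2
a_2 = 1: 16/3
a_3 = 2: 43/8
a_4 = 1: 59/11
a_5 = 3: 220/41

220/41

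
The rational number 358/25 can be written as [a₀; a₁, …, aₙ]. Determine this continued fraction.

[14; 3, 8]

Run the Euclidean algorithm, recording each quotient:
358 = 14·25 + 8, so a_0 = 14
25 = 3·8 + 1, so a_1 = 3
8 = 8·1 + 0, so a_2 = 8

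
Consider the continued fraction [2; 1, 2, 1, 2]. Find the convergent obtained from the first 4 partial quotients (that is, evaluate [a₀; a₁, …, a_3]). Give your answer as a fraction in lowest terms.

11/4

Use the convergent recurrence hₖ = aₖ·hₖ₋₁ + hₖ₋₂ (and likewise for the denominators kₖ):
a_0 = 2: 2/1
a_1 = 1: 3/1
a_2 = 2: 8/3
a_3 = 1: 11/4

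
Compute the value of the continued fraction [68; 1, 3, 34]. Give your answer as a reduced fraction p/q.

9419/137

Start with 34.
3 + 1/(34/1) = 3 + 1/34 = 103/34
1 + 1/(103/34) = 1 + 34/103 = 137/103
68 + 1/(137/103) = 68 + 103/137 = 9419/137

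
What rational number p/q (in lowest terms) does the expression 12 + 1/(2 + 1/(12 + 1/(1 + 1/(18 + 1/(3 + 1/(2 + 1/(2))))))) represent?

Use the convergent recurrence hₖ = aₖ·hₖ₋₁ + hₖ₋₂ (and likewise for the denominators kₖ):
a_0 = 12: 12/1
a_1 = 2: 25/2
a_2 = 12: 312/25
a_3 = 1: 337/27
a_4 = 18: 6378/511
a_5 = 3: 19471/1560
a_6 = 2: 45320/3631
a_7 = 2: 110111/8822

110111/8822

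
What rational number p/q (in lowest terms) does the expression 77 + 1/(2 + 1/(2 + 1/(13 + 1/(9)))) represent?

47061/608

a_0 = 77: 77/1
a_1 = 2: 155/2
a_2 = 2: 387/5
a_3 = 13: 5186/67
a_4 = 9: 47061/608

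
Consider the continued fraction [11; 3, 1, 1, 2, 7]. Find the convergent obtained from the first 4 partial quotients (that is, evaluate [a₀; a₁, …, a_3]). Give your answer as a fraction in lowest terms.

Start with 1.
1 + 1/(1/1) = 1 + 1/1 = 2/1
3 + 1/(2/1) = 3 + 1/2 = 7/2
11 + 1/(7/2) = 11 + 2/7 = 79/7

79/7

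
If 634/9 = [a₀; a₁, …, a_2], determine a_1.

634 ÷ 9 → quotient 70, remainder 4
9 ÷ 4 → quotient 2, remainder 1

2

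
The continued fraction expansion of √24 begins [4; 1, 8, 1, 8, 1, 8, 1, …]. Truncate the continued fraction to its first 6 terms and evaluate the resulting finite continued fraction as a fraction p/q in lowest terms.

Compute successive convergents:
a_0 = 4: 4/1
a_1 = 1: 5/1
a_2 = 8: 44/9
a_3 = 1: 49/10
a_4 = 8: 436/89
a_5 = 1: 485/99

485/99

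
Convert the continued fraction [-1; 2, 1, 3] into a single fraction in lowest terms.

-7/11

Starting at the tail and folding back:
Start with 3.
1 + 1/(3/1) = 1 + 1/3 = 4/3
2 + 1/(4/3) = 2 + 3/4 = 11/4
-1 + 1/(11/4) = -1 + 4/11 = -7/11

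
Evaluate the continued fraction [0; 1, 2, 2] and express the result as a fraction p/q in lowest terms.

a_0 = 0: 0/1
a_1 = 1: 1/1
a_2 = 2: 2/3
a_3 = 2: 5/7

5/7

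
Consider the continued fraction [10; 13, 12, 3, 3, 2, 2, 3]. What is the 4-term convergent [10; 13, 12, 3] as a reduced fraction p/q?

4877/484

Start with 3.
12 + 1/(3/1) = 12 + 1/3 = 37/3
13 + 1/(37/3) = 13 + 3/37 = 484/37
10 + 1/(484/37) = 10 + 37/484 = 4877/484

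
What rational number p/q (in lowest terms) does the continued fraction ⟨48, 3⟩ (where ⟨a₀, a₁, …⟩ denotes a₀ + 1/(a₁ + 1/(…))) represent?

Start with 3.
48 + 1/(3/1) = 48 + 1/3 = 145/3

145/3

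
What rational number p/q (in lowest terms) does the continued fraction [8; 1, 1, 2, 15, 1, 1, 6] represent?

8907/1036

Use the convergent recurrence hₖ = aₖ·hₖ₋₁ + hₖ₋₂ (and likewise for the denominators kₖ):
a_0 = 8: 8/1
a_1 = 1: 9/1
a_2 = 1: 17/2
a_3 = 2: 43/5
a_4 = 15: 662/77
a_5 = 1: 705/82
a_6 = 1: 1367/159
a_7 = 6: 8907/1036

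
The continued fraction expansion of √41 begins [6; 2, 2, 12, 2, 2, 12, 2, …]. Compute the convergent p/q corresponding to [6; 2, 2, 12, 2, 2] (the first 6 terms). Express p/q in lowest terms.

Start with 2.
2 + 1/(2/1) = 2 + 1/2 = 5/2
12 + 1/(5/2) = 12 + 2/5 = 62/5
2 + 1/(62/5) = 2 + 5/62 = 129/62
2 + 1/(129/62) = 2 + 62/129 = 320/129
6 + 1/(320/129) = 6 + 129/320 = 2049/320

2049/320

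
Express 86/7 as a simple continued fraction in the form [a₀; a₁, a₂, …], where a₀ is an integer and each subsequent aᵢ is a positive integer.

⌊86/7⌋ = 12, remainder 2
⌊7/2⌋ = 3, remainder 1
⌊2/1⌋ = 2, remainder 0

[12; 3, 2]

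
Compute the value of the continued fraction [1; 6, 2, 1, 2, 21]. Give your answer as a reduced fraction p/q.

1261/1090

Start with 21.
2 + 1/(21/1) = 2 + 1/21 = 43/21
1 + 1/(43/21) = 1 + 21/43 = 64/43
2 + 1/(64/43) = 2 + 43/64 = 171/64
6 + 1/(171/64) = 6 + 64/171 = 1090/171
1 + 1/(1090/171) = 1 + 171/1090 = 1261/1090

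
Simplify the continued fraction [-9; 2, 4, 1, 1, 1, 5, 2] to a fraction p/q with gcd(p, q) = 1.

-3257/381

Starting at the tail and folding back:
Start with 2.
5 + 1/(2/1) = 5 + 1/2 = 11/2
1 + 1/(11/2) = 1 + 2/11 = 13/11
1 + 1/(13/11) = 1 + 11/13 = 24/13
1 + 1/(24/13) = 1 + 13/24 = 37/24
4 + 1/(37/24) = 4 + 24/37 = 172/37
2 + 1/(172/37) = 2 + 37/172 = 381/172
-9 + 1/(381/172) = -9 + 172/381 = -3257/381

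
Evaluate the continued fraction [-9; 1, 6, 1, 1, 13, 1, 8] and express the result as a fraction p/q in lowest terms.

-15835/1947

a_0 = -9: -9/1
a_1 = 1: -8/1
a_2 = 6: -57/7
a_3 = 1: -65/8
a_4 = 1: -122/15
a_5 = 13: -1651/203
a_6 = 1: -1773/218
a_7 = 8: -15835/1947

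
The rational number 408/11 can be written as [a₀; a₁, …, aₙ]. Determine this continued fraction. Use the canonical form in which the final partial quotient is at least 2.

[37; 11]

Repeatedly divide and take the remainder:
⌊408/11⌋ = 37, remainder 1
⌊11/1⌋ = 11, remainder 0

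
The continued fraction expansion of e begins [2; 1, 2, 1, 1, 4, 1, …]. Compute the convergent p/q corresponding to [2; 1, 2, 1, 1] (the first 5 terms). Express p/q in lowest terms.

Work from the innermost term outward:
Start with 1.
1 + 1/(1/1) = 1 + 1/1 = 2/1
2 + 1/(2/1) = 2 + 1/2 = 5/2
1 + 1/(5/2) = 1 + 2/5 = 7/5
2 + 1/(7/5) = 2 + 5/7 = 19/7

19/7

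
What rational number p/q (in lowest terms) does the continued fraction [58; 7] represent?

407/7

Build up convergents one term at a time:
a_0 = 58: 58/1
a_1 = 7: 407/7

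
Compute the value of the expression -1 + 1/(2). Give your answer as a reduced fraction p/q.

a_0 = -1: -1/1
a_1 = 2: -1/2

-1/2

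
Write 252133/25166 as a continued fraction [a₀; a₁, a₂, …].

252133 ÷ 25166 → quotient 10, remainder 473
25166 ÷ 473 → quotient 53, remainder 97
473 ÷ 97 → quotient 4, remainder 85
97 ÷ 85 → quotient 1, remainder 12
85 ÷ 12 → quotient 7, remainder 1
12 ÷ 1 → quotient 12, remainder 0

[10; 53, 4, 1, 7, 12]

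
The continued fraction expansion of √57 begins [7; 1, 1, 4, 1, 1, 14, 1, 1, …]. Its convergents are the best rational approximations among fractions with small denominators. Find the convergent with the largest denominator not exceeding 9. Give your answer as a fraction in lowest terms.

List convergents until the denominator exceeds the bound:
a_0 = 7: 7/1  (≤ bound)
a_1 = 1: 8/1  (≤ bound)
a_2 = 1: 15/2  (≤ bound)
a_3 = 4: 68/9  (≤ bound)
a_4 = 1: 83/11  (> 9, stop)

68/9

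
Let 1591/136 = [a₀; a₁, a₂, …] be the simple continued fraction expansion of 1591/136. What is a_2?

2

Repeatedly divide and take the remainder:
1591 ÷ 136 → quotient 11, remainder 95
136 ÷ 95 → quotient 1, remainder 41
95 ÷ 41 → quotient 2, remainder 13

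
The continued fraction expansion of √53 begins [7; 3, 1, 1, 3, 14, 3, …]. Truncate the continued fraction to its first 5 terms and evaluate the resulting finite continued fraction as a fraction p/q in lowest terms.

Work from the innermost term outward:
Start with 3.
1 + 1/(3/1) = 1 + 1/3 = 4/3
1 + 1/(4/3) = 1 + 3/4 = 7/4
3 + 1/(7/4) = 3 + 4/7 = 25/7
7 + 1/(25/7) = 7 + 7/25 = 182/25

182/25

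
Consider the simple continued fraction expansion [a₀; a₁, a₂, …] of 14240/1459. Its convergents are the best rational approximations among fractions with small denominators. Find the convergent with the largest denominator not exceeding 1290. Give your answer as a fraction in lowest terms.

3621/371

List convergents until the denominator exceeds the bound:
a_0 = 9: 9/1  (≤ bound)
a_1 = 1: 10/1  (≤ bound)
a_2 = 3: 39/4  (≤ bound)
a_3 = 5: 205/21  (≤ bound)
a_4 = 1: 244/25  (≤ bound)
a_5 = 13: 3377/346  (≤ bound)
a_6 = 1: 3621/371  (≤ bound)
a_7 = 3: 14240/1459  (> 1290, stop)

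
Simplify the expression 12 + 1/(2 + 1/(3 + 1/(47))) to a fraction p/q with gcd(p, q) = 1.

a_0 = 12: 12/1
a_1 = 2: 25/2
a_2 = 3: 87/7
a_3 = 47: 4114/331

4114/331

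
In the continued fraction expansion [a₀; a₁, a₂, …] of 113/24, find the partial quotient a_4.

3

⌊113/24⌋ = 4, remainder 17
⌊24/17⌋ = 1, remainder 7
⌊17/7⌋ = 2, remainder 3
⌊7/3⌋ = 2, remainder 1
⌊3/1⌋ = 3, remainder 0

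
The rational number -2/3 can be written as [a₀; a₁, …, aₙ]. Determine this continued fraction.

[-1; 3]

Run the Euclidean algorithm, recording each quotient:
-2 ÷ 3 → quotient -1, remainder 1
3 ÷ 1 → quotient 3, remainder 0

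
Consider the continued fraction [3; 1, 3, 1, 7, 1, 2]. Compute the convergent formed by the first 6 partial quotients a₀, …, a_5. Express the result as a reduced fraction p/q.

167/44

Start with 1.
7 + 1/(1/1) = 7 + 1/1 = 8/1
1 + 1/(8/1) = 1 + 1/8 = 9/8
3 + 1/(9/8) = 3 + 8/9 = 35/9
1 + 1/(35/9) = 1 + 9/35 = 44/35
3 + 1/(44/35) = 3 + 35/44 = 167/44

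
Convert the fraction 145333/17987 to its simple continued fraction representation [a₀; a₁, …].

[8; 12, 1, 1, 14, 6, 8]

Repeatedly divide and take the remainder:
145333 ÷ 17987 → quotient 8, remainder 1437
17987 ÷ 1437 → quotient 12, remainder 743
1437 ÷ 743 → quotient 1, remainder 694
743 ÷ 694 → quotient 1, remainder 49
694 ÷ 49 → quotient 14, remainder 8
49 ÷ 8 → quotient 6, remainder 1
8 ÷ 1 → quotient 8, remainder 0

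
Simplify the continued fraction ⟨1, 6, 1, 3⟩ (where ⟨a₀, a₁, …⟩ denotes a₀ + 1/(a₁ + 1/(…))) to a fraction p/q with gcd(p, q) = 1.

31/27

Compute successive convergents:
a_0 = 1: 1/1
a_1 = 6: 7/6
a_2 = 1: 8/7
a_3 = 3: 31/27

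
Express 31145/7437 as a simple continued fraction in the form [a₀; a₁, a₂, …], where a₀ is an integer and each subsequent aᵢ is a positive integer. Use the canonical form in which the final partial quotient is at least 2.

⌊31145/7437⌋ = 4, remainder 1397
⌊7437/1397⌋ = 5, remainder 452
⌊1397/452⌋ = 3, remainder 41
⌊452/41⌋ = 11, remainder 1
⌊41/1⌋ = 41, remainder 0

[4; 5, 3, 11, 41]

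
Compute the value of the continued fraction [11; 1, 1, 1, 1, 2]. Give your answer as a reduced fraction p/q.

151/13

Start with 2.
1 + 1/(2/1) = 1 + 1/2 = 3/2
1 + 1/(3/2) = 1 + 2/3 = 5/3
1 + 1/(5/3) = 1 + 3/5 = 8/5
1 + 1/(8/5) = 1 + 5/8 = 13/8
11 + 1/(13/8) = 11 + 8/13 = 151/13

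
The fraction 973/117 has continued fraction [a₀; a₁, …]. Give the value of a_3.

6

973 ÷ 117 → quotient 8, remainder 37
117 ÷ 37 → quotient 3, remainder 6
37 ÷ 6 → quotient 6, remainder 1
6 ÷ 1 → quotient 6, remainder 0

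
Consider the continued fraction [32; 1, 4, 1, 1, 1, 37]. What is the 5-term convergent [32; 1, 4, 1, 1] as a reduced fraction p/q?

a_0 = 32: 32/1
a_1 = 1: 33/1
a_2 = 4: 164/5
a_3 = 1: 197/6
a_4 = 1: 361/11

361/11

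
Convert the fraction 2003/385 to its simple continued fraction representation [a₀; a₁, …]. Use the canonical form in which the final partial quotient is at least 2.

[5; 4, 1, 14, 1, 1, 2]

2003 = 5·385 + 78, so a_0 = 5
385 = 4·78 + 73, so a_1 = 4
78 = 1·73 + 5, so a_2 = 1
73 = 14·5 + 3, so a_3 = 14
5 = 1·3 + 2, so a_4 = 1
3 = 1·2 + 1, so a_5 = 1
2 = 2·1 + 0, so a_6 = 2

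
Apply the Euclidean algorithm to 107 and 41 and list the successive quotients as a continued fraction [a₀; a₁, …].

107 ÷ 41 → quotient 2, remainder 25
41 ÷ 25 → quotient 1, remainder 16
25 ÷ 16 → quotient 1, remainder 9
16 ÷ 9 → quotient 1, remainder 7
9 ÷ 7 → quotient 1, remainder 2
7 ÷ 2 → quotient 3, remainder 1
2 ÷ 1 → quotient 2, remainder 0

[2; 1, 1, 1, 1, 3, 2]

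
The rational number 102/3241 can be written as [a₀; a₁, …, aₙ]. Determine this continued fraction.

[0; 31, 1, 3, 2, 3, 3]

102 ÷ 3241 → quotient 0, remainder 102
3241 ÷ 102 → quotient 31, remainder 79
102 ÷ 79 → quotient 1, remainder 23
79 ÷ 23 → quotient 3, remainder 10
23 ÷ 10 → quotient 2, remainder 3
10 ÷ 3 → quotient 3, remainder 1
3 ÷ 1 → quotient 3, remainder 0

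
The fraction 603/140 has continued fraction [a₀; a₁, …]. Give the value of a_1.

Apply division with remainder until the remainder is 0:
⌊603/140⌋ = 4, remainder 43
⌊140/43⌋ = 3, remainder 11

3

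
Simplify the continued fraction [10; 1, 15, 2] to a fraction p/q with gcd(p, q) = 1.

361/33

Start with 2.
15 + 1/(2/1) = 15 + 1/2 = 31/2
1 + 1/(31/2) = 1 + 2/31 = 33/31
10 + 1/(33/31) = 10 + 31/33 = 361/33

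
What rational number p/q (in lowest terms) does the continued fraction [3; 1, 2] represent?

Start with 2.
1 + 1/(2/1) = 1 + 1/2 = 3/2
3 + 1/(3/2) = 3 + 2/3 = 11/3

11/3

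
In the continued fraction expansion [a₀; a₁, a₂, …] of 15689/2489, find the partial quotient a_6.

Run the Euclidean algorithm, recording each quotient:
15689 = 6·2489 + 755, so a_0 = 6
2489 = 3·755 + 224, so a_1 = 3
755 = 3·224 + 83, so a_2 = 3
224 = 2·83 + 58, so a_3 = 2
83 = 1·58 + 25, so a_4 = 1
58 = 2·25 + 8, so a_5 = 2
25 = 3·8 + 1, so a_6 = 3

3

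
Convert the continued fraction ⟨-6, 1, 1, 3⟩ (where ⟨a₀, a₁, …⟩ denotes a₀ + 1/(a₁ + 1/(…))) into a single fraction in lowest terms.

-38/7

Use the convergent recurrence hₖ = aₖ·hₖ₋₁ + hₖ₋₂ (and likewise for the denominators kₖ):
a_0 = -6: -6/1
a_1 = 1: -5/1
a_2 = 1: -11/2
a_3 = 3: -38/7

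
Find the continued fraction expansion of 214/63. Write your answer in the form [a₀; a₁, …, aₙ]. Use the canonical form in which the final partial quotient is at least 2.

214 = 3·63 + 25, so a_0 = 3
63 = 2·25 + 13, so a_1 = 2
25 = 1·13 + 12, so a_2 = 1
13 = 1·12 + 1, so a_3 = 1
12 = 12·1 + 0, so a_4 = 12

[3; 2, 1, 1, 12]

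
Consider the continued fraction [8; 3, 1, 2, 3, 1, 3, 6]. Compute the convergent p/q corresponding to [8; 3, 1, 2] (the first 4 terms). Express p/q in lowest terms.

Start with 2.
1 + 1/(2/1) = 1 + 1/2 = 3/2
3 + 1/(3/2) = 3 + 2/3 = 11/3
8 + 1/(11/3) = 8 + 3/11 = 91/11

91/11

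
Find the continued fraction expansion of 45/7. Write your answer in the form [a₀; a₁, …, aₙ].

Apply division with remainder until the remainder is 0:
45 ÷ 7 → quotient 6, remainder 3
7 ÷ 3 → quotient 2, remainder 1
3 ÷ 1 → quotient 3, remainder 0

[6; 2, 3]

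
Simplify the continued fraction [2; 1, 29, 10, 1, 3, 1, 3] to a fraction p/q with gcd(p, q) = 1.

Collapse the nested fraction from the inside out:
Start with 3.
1 + 1/(3/1) = 1 + 1/3 = 4/3
3 + 1/(4/3) = 3 + 3/4 = 15/4
1 + 1/(15/4) = 1 + 4/15 = 19/15
10 + 1/(19/15) = 10 + 15/19 = 205/19
29 + 1/(205/19) = 29 + 19/205 = 5964/205
1 + 1/(5964/205) = 1 + 205/5964 = 6169/5964
2 + 1/(6169/5964) = 2 + 5964/6169 = 18302/6169

18302/6169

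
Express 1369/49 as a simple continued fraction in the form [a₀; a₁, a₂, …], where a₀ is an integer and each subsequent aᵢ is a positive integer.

1369 ÷ 49 → quotient 27, remainder 46
49 ÷ 46 → quotient 1, remainder 3
46 ÷ 3 → quotient 15, remainder 1
3 ÷ 1 → quotient 3, remainder 0

[27; 1, 15, 3]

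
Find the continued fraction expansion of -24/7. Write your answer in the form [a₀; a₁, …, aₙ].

-24 ÷ 7 → quotient -4, remainder 4
7 ÷ 4 → quotient 1, remainder 3
4 ÷ 3 → quotient 1, remainder 1
3 ÷ 1 → quotient 3, remainder 0

[-4; 1, 1, 3]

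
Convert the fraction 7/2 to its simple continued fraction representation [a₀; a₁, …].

7 ÷ 2 → quotient 3, remainder 1
2 ÷ 1 → quotient 2, remainder 0

[3; 2]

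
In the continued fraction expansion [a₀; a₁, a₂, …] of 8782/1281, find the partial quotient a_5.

4

8782 = 6·1281 + 1096, so a_0 = 6
1281 = 1·1096 + 185, so a_1 = 1
1096 = 5·185 + 171, so a_2 = 5
185 = 1·171 + 14, so a_3 = 1
171 = 12·14 + 3, so a_4 = 12
14 = 4·3 + 2, so a_5 = 4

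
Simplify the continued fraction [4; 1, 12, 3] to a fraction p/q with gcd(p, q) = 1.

197/40

a_0 = 4: 4/1
a_1 = 1: 5/1
a_2 = 12: 64/13
a_3 = 3: 197/40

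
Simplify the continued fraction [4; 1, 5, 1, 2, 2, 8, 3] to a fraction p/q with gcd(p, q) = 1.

5991/1235

Start with 3.
8 + 1/(3/1) = 8 + 1/3 = 25/3
2 + 1/(25/3) = 2 + 3/25 = 53/25
2 + 1/(53/25) = 2 + 25/53 = 131/53
1 + 1/(131/53) = 1 + 53/131 = 184/131
5 + 1/(184/131) = 5 + 131/184 = 1051/184
1 + 1/(1051/184) = 1 + 184/1051 = 1235/1051
4 + 1/(1235/1051) = 4 + 1051/1235 = 5991/1235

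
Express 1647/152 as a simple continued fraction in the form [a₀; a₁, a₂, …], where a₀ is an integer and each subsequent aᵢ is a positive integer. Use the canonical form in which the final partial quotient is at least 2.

[10; 1, 5, 12, 2]

1647 = 10·152 + 127, so a_0 = 10
152 = 1·127 + 25, so a_1 = 1
127 = 5·25 + 2, so a_2 = 5
25 = 12·2 + 1, so a_3 = 12
2 = 2·1 + 0, so a_4 = 2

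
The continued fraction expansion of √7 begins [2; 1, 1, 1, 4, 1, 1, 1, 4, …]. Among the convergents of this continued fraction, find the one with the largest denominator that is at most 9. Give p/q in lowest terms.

8/3

List convergents until the denominator exceeds the bound:
a_0 = 2: 2/1  (≤ bound)
a_1 = 1: 3/1  (≤ bound)
a_2 = 1: 5/2  (≤ bound)
a_3 = 1: 8/3  (≤ bound)
a_4 = 4: 37/14  (> 9, stop)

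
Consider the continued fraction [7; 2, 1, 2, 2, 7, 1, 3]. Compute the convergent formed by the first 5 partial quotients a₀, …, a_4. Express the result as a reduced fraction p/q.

140/19

a_0 = 7: 7/1
a_1 = 2: 15/2
a_2 = 1: 22/3
a_3 = 2: 59/8
a_4 = 2: 140/19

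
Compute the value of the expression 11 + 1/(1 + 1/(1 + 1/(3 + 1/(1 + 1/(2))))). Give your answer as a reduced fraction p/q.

289/25

Starting at the tail and folding back:
Start with 2.
1 + 1/(2/1) = 1 + 1/2 = 3/2
3 + 1/(3/2) = 3 + 2/3 = 11/3
1 + 1/(11/3) = 1 + 3/11 = 14/11
1 + 1/(14/11) = 1 + 11/14 = 25/14
11 + 1/(25/14) = 11 + 14/25 = 289/25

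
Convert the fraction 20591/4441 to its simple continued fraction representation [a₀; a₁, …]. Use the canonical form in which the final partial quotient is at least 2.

20591 = 4·4441 + 2827, so a_0 = 4
4441 = 1·2827 + 1614, so a_1 = 1
2827 = 1·1614 + 1213, so a_2 = 1
1614 = 1·1213 + 401, so a_3 = 1
1213 = 3·401 + 10, so a_4 = 3
401 = 40·10 + 1, so a_5 = 40
10 = 10·1 + 0, so a_6 = 10

[4; 1, 1, 1, 3, 40, 10]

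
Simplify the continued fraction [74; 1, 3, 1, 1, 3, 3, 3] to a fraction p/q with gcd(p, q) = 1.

Start with 3.
3 + 1/(3/1) = 3 + 1/3 = 10/3
3 + 1/(10/3) = 3 + 3/10 = 33/10
1 + 1/(33/10) = 1 + 10/33 = 43/33
1 + 1/(43/33) = 1 + 33/43 = 76/43
3 + 1/(76/43) = 3 + 43/76 = 271/76
1 + 1/(271/76) = 1 + 76/271 = 347/271
74 + 1/(347/271) = 74 + 271/347 = 25949/347

25949/347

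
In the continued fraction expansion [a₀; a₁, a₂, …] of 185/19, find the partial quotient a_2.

2

⌊185/19⌋ = 9, remainder 14
⌊19/14⌋ = 1, remainder 5
⌊14/5⌋ = 2, remainder 4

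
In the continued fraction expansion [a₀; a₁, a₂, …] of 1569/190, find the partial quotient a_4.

Run the Euclidean algorithm, recording each quotient:
⌊1569/190⌋ = 8, remainder 49
⌊190/49⌋ = 3, remainder 43
⌊49/43⌋ = 1, remainder 6
⌊43/6⌋ = 7, remainder 1
⌊6/1⌋ = 6, remainder 0

6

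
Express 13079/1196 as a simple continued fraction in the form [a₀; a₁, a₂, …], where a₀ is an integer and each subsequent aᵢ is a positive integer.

⌊13079/1196⌋ = 10, remainder 1119
⌊1196/1119⌋ = 1, remainder 77
⌊1119/77⌋ = 14, remainder 41
⌊77/41⌋ = 1, remainder 36
⌊41/36⌋ = 1, remainder 5
⌊36/5⌋ = 7, remainder 1
⌊5/1⌋ = 5, remainder 0

[10; 1, 14, 1, 1, 7, 5]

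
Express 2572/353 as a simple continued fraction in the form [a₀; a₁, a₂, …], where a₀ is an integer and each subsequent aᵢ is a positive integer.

Repeatedly divide and take the remainder:
2572 = 7·353 + 101, so a_0 = 7
353 = 3·101 + 50, so a_1 = 3
101 = 2·50 + 1, so a_2 = 2
50 = 50·1 + 0, so a_3 = 50

[7; 3, 2, 50]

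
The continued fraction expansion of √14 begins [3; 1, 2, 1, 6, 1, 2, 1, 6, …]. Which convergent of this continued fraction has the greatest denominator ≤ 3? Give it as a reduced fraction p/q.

a_0 = 3: 3/1  (≤ bound)
a_1 = 1: 4/1  (≤ bound)
a_2 = 2: 11/3  (≤ bound)
a_3 = 1: 15/4  (> 3, stop)

11/3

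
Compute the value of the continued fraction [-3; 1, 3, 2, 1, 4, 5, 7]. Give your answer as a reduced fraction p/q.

Collapse the nested fraction from the inside out:
Start with 7.
5 + 1/(7/1) = 5 + 1/7 = 36/7
4 + 1/(36/7) = 4 + 7/36 = 151/36
1 + 1/(151/36) = 1 + 36/151 = 187/151
2 + 1/(187/151) = 2 + 151/187 = 525/187
3 + 1/(525/187) = 3 + 187/525 = 1762/525
1 + 1/(1762/525) = 1 + 525/1762 = 2287/1762
-3 + 1/(2287/1762) = -3 + 1762/2287 = -5099/2287

-5099/2287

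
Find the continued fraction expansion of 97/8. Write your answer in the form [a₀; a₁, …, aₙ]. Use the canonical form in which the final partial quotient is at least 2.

[12; 8]

Run the Euclidean algorithm, recording each quotient:
⌊97/8⌋ = 12, remainder 1
⌊8/1⌋ = 8, remainder 0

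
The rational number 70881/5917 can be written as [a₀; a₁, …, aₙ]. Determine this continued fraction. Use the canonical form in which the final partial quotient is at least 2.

[11; 1, 47, 9, 2, 6]

70881 ÷ 5917 → quotient 11, remainder 5794
5917 ÷ 5794 → quotient 1, remainder 123
5794 ÷ 123 → quotient 47, remainder 13
123 ÷ 13 → quotient 9, remainder 6
13 ÷ 6 → quotient 2, remainder 1
6 ÷ 1 → quotient 6, remainder 0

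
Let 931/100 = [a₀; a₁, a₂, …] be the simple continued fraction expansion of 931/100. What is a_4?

Run the Euclidean algorithm, recording each quotient:
931 ÷ 100 → quotient 9, remainder 31
100 ÷ 31 → quotient 3, remainder 7
31 ÷ 7 → quotient 4, remainder 3
7 ÷ 3 → quotient 2, remainder 1
3 ÷ 1 → quotient 3, remainder 0

3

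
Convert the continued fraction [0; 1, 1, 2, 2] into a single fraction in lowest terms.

Build up convergents one term at a time:
a_0 = 0: 0/1
a_1 = 1: 1/1
a_2 = 1: 1/2
a_3 = 2: 3/5
a_4 = 2: 7/12

7/12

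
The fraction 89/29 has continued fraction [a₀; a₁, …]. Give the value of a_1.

⌊89/29⌋ = 3, remainder 2
⌊29/2⌋ = 14, remainder 1

14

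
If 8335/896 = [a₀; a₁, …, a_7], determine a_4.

1

⌊8335/896⌋ = 9, remainder 271
⌊896/271⌋ = 3, remainder 83
⌊271/83⌋ = 3, remainder 22
⌊83/22⌋ = 3, remainder 17
⌊22/17⌋ = 1, remainder 5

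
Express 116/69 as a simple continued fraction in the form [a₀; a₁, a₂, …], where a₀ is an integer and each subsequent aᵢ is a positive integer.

[1; 1, 2, 7, 3]

Run the Euclidean algorithm, recording each quotient:
116 = 1·69 + 47, so a_0 = 1
69 = 1·47 + 22, so a_1 = 1
47 = 2·22 + 3, so a_2 = 2
22 = 7·3 + 1, so a_3 = 7
3 = 3·1 + 0, so a_4 = 3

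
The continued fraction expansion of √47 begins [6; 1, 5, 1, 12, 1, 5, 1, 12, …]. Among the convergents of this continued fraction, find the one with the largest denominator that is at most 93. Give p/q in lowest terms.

617/90

a_0 = 6: 6/1  (≤ bound)
a_1 = 1: 7/1  (≤ bound)
a_2 = 5: 41/6  (≤ bound)
a_3 = 1: 48/7  (≤ bound)
a_4 = 12: 617/90  (≤ bound)
a_5 = 1: 665/97  (> 93, stop)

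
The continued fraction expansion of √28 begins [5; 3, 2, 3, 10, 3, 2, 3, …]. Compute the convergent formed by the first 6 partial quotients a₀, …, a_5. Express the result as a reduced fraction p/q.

a_0 = 5: 5/1
a_1 = 3: 16/3
a_2 = 2: 37/7
a_3 = 3: 127/24
a_4 = 10: 1307/247
a_5 = 3: 4048/765

4048/765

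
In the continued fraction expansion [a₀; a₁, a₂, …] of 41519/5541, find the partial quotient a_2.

35

41519 ÷ 5541 → quotient 7, remainder 2732
5541 ÷ 2732 → quotient 2, remainder 77
2732 ÷ 77 → quotient 35, remainder 37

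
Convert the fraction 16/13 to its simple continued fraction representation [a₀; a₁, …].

[1; 4, 3]

Repeatedly divide and take the remainder:
16 ÷ 13 → quotient 1, remainder 3
13 ÷ 3 → quotient 4, remainder 1
3 ÷ 1 → quotient 3, remainder 0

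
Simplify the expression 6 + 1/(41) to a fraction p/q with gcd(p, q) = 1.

247/41

Start with 41.
6 + 1/(41/1) = 6 + 1/41 = 247/41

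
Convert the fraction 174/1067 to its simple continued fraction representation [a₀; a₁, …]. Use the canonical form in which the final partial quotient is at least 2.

Repeatedly divide and take the remainder:
174 ÷ 1067 → quotient 0, remainder 174
1067 ÷ 174 → quotient 6, remainder 23
174 ÷ 23 → quotient 7, remainder 13
23 ÷ 13 → quotient 1, remainder 10
13 ÷ 10 → quotient 1, remainder 3
10 ÷ 3 → quotient 3, remainder 1
3 ÷ 1 → quotient 3, remainder 0

[0; 6, 7, 1, 1, 3, 3]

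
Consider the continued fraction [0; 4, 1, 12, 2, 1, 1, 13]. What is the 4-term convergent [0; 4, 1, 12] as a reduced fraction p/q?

13/64

Compute successive convergents:
a_0 = 0: 0/1
a_1 = 4: 1/4
a_2 = 1: 1/5
a_3 = 12: 13/64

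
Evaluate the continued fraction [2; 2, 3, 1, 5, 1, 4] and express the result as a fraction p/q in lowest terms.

723/296

Build up convergents one term at a time:
a_0 = 2: 2/1
a_1 = 2: 5/2
a_2 = 3: 17/7
a_3 = 1: 22/9
a_4 = 5: 127/52
a_5 = 1: 149/61
a_6 = 4: 723/296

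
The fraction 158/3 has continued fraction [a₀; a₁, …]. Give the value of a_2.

Run the Euclidean algorithm, recording each quotient:
⌊158/3⌋ = 52, remainder 2
⌊3/2⌋ = 1, remainder 1
⌊2/1⌋ = 2, remainder 0

2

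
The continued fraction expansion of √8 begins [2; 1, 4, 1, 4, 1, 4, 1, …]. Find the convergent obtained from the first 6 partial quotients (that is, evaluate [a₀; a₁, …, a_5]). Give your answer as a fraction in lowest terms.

Start with 1.
4 + 1/(1/1) = 4 + 1/1 = 5/1
1 + 1/(5/1) = 1 + 1/5 = 6/5
4 + 1/(6/5) = 4 + 5/6 = 29/6
1 + 1/(29/6) = 1 + 6/29 = 35/29
2 + 1/(35/29) = 2 + 29/35 = 99/35

99/35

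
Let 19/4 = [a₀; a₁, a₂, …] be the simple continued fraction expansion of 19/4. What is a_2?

3

Repeatedly divide and take the remainder:
19 ÷ 4 → quotient 4, remainder 3
4 ÷ 3 → quotient 1, remainder 1
3 ÷ 1 → quotient 3, remainder 0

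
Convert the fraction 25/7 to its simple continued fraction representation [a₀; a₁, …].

Repeatedly divide and take the remainder:
⌊25/7⌋ = 3, remainder 4
⌊7/4⌋ = 1, remainder 3
⌊4/3⌋ = 1, remainder 1
⌊3/1⌋ = 3, remainder 0

[3; 1, 1, 3]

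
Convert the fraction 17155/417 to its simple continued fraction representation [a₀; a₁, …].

17155 ÷ 417 → quotient 41, remainder 58
417 ÷ 58 → quotient 7, remainder 11
58 ÷ 11 → quotient 5, remainder 3
11 ÷ 3 → quotient 3, remainder 2
3 ÷ 2 → quotient 1, remainder 1
2 ÷ 1 → quotient 2, remainder 0

[41; 7, 5, 3, 1, 2]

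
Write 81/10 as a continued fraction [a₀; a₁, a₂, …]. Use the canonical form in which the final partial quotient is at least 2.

⌊81/10⌋ = 8, remainder 1
⌊10/1⌋ = 10, remainder 0

[8; 10]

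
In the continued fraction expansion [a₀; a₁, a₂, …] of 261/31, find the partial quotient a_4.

1

⌊261/31⌋ = 8, remainder 13
⌊31/13⌋ = 2, remainder 5
⌊13/5⌋ = 2, remainder 3
⌊5/3⌋ = 1, remainder 2
⌊3/2⌋ = 1, remainder 1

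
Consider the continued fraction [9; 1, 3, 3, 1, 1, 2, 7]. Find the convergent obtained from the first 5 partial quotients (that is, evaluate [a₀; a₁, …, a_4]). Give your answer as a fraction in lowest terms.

166/17

Start with 1.
3 + 1/(1/1) = 3 + 1/1 = 4/1
3 + 1/(4/1) = 3 + 1/4 = 13/4
1 + 1/(13/4) = 1 + 4/13 = 17/13
9 + 1/(17/13) = 9 + 13/17 = 166/17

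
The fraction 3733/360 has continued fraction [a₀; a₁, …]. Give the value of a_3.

Apply division with remainder until the remainder is 0:
3733 ÷ 360 → quotient 10, remainder 133
360 ÷ 133 → quotient 2, remainder 94
133 ÷ 94 → quotient 1, remainder 39
94 ÷ 39 → quotient 2, remainder 16

2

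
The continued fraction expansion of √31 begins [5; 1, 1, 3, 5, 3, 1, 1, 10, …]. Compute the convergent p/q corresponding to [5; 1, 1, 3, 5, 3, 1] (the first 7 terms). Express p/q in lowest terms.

a_0 = 5: 5/1
a_1 = 1: 6/1
a_2 = 1: 11/2
a_3 = 3: 39/7
a_4 = 5: 206/37
a_5 = 3: 657/118
a_6 = 1: 863/155

863/155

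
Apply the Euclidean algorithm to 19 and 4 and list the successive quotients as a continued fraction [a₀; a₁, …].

[4; 1, 3]

⌊19/4⌋ = 4, remainder 3
⌊4/3⌋ = 1, remainder 1
⌊3/1⌋ = 3, remainder 0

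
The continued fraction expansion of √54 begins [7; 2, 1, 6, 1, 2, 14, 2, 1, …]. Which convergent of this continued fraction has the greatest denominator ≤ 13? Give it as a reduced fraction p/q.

List convergents until the denominator exceeds the bound:
a_0 = 7: 7/1  (≤ bound)
a_1 = 2: 15/2  (≤ bound)
a_2 = 1: 22/3  (≤ bound)
a_3 = 6: 147/20  (> 13, stop)

22/3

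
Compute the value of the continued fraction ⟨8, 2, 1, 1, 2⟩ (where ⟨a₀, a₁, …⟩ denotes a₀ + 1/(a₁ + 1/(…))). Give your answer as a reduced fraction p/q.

Start with 2.
1 + 1/(2/1) = 1 + 1/2 = 3/2
1 + 1/(3/2) = 1 + 2/3 = 5/3
2 + 1/(5/3) = 2 + 3/5 = 13/5
8 + 1/(13/5) = 8 + 5/13 = 109/13

109/13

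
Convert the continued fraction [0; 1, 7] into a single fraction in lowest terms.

7/8

Collapse the nested fraction from the inside out:
Start with 7.
1 + 1/(7/1) = 1 + 1/7 = 8/7
0 + 1/(8/7) = 0 + 7/8 = 7/8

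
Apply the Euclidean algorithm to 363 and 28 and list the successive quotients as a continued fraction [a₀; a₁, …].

[12; 1, 27]

363 = 12·28 + 27, so a_0 = 12
28 = 1·27 + 1, so a_1 = 1
27 = 27·1 + 0, so a_2 = 27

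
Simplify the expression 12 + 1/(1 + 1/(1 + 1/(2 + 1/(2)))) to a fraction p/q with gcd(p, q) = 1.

151/12

Start with 2.
2 + 1/(2/1) = 2 + 1/2 = 5/2
1 + 1/(5/2) = 1 + 2/5 = 7/5
1 + 1/(7/5) = 1 + 5/7 = 12/7
12 + 1/(12/7) = 12 + 7/12 = 151/12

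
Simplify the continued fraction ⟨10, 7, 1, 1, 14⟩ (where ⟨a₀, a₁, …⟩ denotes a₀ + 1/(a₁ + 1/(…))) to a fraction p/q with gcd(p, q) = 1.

2209/218

Start with 14.
1 + 1/(14/1) = 1 + 1/14 = 15/14
1 + 1/(15/14) = 1 + 14/15 = 29/15
7 + 1/(29/15) = 7 + 15/29 = 218/29
10 + 1/(218/29) = 10 + 29/218 = 2209/218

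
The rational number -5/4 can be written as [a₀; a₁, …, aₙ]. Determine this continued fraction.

-5 ÷ 4 → quotient -2, remainder 3
4 ÷ 3 → quotient 1, remainder 1
3 ÷ 1 → quotient 3, remainder 0

[-2; 1, 3]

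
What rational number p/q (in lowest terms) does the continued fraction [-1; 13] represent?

-12/13

Start with 13.
-1 + 1/(13/1) = -1 + 1/13 = -12/13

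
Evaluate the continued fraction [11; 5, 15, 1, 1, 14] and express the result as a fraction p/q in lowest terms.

Starting at the tail and folding back:
Start with 14.
1 + 1/(14/1) = 1 + 1/14 = 15/14
1 + 1/(15/14) = 1 + 14/15 = 29/15
15 + 1/(29/15) = 15 + 15/29 = 450/29
5 + 1/(450/29) = 5 + 29/450 = 2279/450
11 + 1/(2279/450) = 11 + 450/2279 = 25519/2279

25519/2279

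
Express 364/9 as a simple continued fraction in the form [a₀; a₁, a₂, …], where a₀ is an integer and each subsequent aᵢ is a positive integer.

[40; 2, 4]

Run the Euclidean algorithm, recording each quotient:
364 ÷ 9 → quotient 40, remainder 4
9 ÷ 4 → quotient 2, remainder 1
4 ÷ 1 → quotient 4, remainder 0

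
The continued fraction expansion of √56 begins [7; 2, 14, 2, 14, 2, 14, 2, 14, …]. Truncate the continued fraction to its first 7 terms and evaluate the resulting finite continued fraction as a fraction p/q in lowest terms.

194873/26041

a_0 = 7: 7/1
a_1 = 2: 15/2
a_2 = 14: 217/29
a_3 = 2: 449/60
a_4 = 14: 6503/869
a_5 = 2: 13455/1798
a_6 = 14: 194873/26041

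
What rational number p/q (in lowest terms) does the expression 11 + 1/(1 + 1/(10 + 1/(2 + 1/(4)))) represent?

Compute successive convergents:
a_0 = 11: 11/1
a_1 = 1: 12/1
a_2 = 10: 131/11
a_3 = 2: 274/23
a_4 = 4: 1227/103

1227/103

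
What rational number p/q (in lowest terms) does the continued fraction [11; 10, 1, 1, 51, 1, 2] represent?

36481/3288

a_0 = 11: 11/1
a_1 = 10: 111/10
a_2 = 1: 122/11
a_3 = 1: 233/21
a_4 = 51: 12005/1082
a_5 = 1: 12238/1103
a_6 = 2: 36481/3288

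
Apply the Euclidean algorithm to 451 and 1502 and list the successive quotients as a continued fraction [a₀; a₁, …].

Apply division with remainder until the remainder is 0:
451 = 0·1502 + 451, so a_0 = 0
1502 = 3·451 + 149, so a_1 = 3
451 = 3·149 + 4, so a_2 = 3
149 = 37·4 + 1, so a_3 = 37
4 = 4·1 + 0, so a_4 = 4

[0; 3, 3, 37, 4]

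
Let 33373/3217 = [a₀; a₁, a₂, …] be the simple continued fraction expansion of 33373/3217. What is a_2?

⌊33373/3217⌋ = 10, remainder 1203
⌊3217/1203⌋ = 2, remainder 811
⌊1203/811⌋ = 1, remainder 392

1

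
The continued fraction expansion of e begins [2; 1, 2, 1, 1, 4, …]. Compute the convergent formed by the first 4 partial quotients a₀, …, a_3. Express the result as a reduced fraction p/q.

11/4

Compute successive convergents:
a_0 = 2: 2/1
a_1 = 1: 3/1
a_2 = 2: 8/3
a_3 = 1: 11/4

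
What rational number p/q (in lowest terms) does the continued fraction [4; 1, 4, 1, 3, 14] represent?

1583/328

Build up convergents one term at a time:
a_0 = 4: 4/1
a_1 = 1: 5/1
a_2 = 4: 24/5
a_3 = 1: 29/6
a_4 = 3: 111/23
a_5 = 14: 1583/328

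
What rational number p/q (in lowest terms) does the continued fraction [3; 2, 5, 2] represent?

83/24

a_0 = 3: 3/1
a_1 = 2: 7/2
a_2 = 5: 38/11
a_3 = 2: 83/24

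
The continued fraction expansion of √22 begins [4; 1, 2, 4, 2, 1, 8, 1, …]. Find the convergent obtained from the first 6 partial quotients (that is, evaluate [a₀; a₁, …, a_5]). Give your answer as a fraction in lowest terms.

197/42

Start with 1.
2 + 1/(1/1) = 2 + 1/1 = 3/1
4 + 1/(3/1) = 4 + 1/3 = 13/3
2 + 1/(13/3) = 2 + 3/13 = 29/13
1 + 1/(29/13) = 1 + 13/29 = 42/29
4 + 1/(42/29) = 4 + 29/42 = 197/42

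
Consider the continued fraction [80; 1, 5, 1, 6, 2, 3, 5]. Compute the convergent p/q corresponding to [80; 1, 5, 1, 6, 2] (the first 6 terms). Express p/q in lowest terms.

Starting at the tail and folding back:
Start with 2.
6 + 1/(2/1) = 6 + 1/2 = 13/2
1 + 1/(13/2) = 1 + 2/13 = 15/13
5 + 1/(15/13) = 5 + 13/15 = 88/15
1 + 1/(88/15) = 1 + 15/88 = 103/88
80 + 1/(103/88) = 80 + 88/103 = 8328/103

8328/103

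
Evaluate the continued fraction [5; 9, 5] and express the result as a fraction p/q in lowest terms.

235/46

Build up convergents one term at a time:
a_0 = 5: 5/1
a_1 = 9: 46/9
a_2 = 5: 235/46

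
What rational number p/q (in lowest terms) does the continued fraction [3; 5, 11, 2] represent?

374/117

Work from the innermost term outward:
Start with 2.
11 + 1/(2/1) = 11 + 1/2 = 23/2
5 + 1/(23/2) = 5 + 2/23 = 117/23
3 + 1/(117/23) = 3 + 23/117 = 374/117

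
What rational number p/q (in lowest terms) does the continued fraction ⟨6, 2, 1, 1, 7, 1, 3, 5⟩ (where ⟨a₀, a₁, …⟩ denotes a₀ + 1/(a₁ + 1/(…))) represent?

5615/878

Start with 5.
3 + 1/(5/1) = 3 + 1/5 = 16/5
1 + 1/(16/5) = 1 + 5/16 = 21/16
7 + 1/(21/16) = 7 + 16/21 = 163/21
1 + 1/(163/21) = 1 + 21/163 = 184/163
1 + 1/(184/163) = 1 + 163/184 = 347/184
2 + 1/(347/184) = 2 + 184/347 = 878/347
6 + 1/(878/347) = 6 + 347/878 = 5615/878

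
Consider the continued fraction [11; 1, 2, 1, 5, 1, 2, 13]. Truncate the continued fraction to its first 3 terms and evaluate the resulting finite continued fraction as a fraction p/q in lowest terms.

35/3

Starting at the tail and folding back:
Start with 2.
1 + 1/(2/1) = 1 + 1/2 = 3/2
11 + 1/(3/2) = 11 + 2/3 = 35/3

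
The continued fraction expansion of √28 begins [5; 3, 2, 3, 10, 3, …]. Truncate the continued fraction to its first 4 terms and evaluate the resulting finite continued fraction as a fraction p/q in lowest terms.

Compute successive convergents:
a_0 = 5: 5/1
a_1 = 3: 16/3
a_2 = 2: 37/7
a_3 = 3: 127/24

127/24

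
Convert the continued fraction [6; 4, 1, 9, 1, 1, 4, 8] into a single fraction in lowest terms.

Use the convergent recurrence hₖ = aₖ·hₖ₋₁ + hₖ₋₂ (and likewise for the denominators kₖ):
a_0 = 6: 6/1
a_1 = 4: 25/4
a_2 = 1: 31/5
a_3 = 9: 304/49
a_4 = 1: 335/54
a_5 = 1: 639/103
a_6 = 4: 2891/466
a_7 = 8: 23767/3831

23767/3831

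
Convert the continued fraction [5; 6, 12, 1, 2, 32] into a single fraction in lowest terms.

38584/7471

Start with 32.
2 + 1/(32/1) = 2 + 1/32 = 65/32
1 + 1/(65/32) = 1 + 32/65 = 97/65
12 + 1/(97/65) = 12 + 65/97 = 1229/97
6 + 1/(1229/97) = 6 + 97/1229 = 7471/1229
5 + 1/(7471/1229) = 5 + 1229/7471 = 38584/7471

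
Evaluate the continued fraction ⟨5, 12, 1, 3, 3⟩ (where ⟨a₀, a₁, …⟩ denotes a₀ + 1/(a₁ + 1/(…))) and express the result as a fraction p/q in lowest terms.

843/166

Start with 3.
3 + 1/(3/1) = 3 + 1/3 = 10/3
1 + 1/(10/3) = 1 + 3/10 = 13/10
12 + 1/(13/10) = 12 + 10/13 = 166/13
5 + 1/(166/13) = 5 + 13/166 = 843/166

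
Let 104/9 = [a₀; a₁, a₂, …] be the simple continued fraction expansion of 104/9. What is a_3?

104 = 11·9 + 5, so a_0 = 11
9 = 1·5 + 4, so a_1 = 1
5 = 1·4 + 1, so a_2 = 1
4 = 4·1 + 0, so a_3 = 4

4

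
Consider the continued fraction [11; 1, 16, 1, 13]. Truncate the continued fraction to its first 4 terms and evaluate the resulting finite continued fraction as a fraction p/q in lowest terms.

Starting at the tail and folding back:
Start with 1.
16 + 1/(1/1) = 16 + 1/1 = 17/1
1 + 1/(17/1) = 1 + 1/17 = 18/17
11 + 1/(18/17) = 11 + 17/18 = 215/18

215/18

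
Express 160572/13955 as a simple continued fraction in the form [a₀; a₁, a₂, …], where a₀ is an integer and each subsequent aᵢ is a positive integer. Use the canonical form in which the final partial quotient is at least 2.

Repeatedly divide and take the remainder:
160572 = 11·13955 + 7067, so a_0 = 11
13955 = 1·7067 + 6888, so a_1 = 1
7067 = 1·6888 + 179, so a_2 = 1
6888 = 38·179 + 86, so a_3 = 38
179 = 2·86 + 7, so a_4 = 2
86 = 12·7 + 2, so a_5 = 12
7 = 3·2 + 1, so a_6 = 3
2 = 2·1 + 0, so a_7 = 2

[11; 1, 1, 38, 2, 12, 3, 2]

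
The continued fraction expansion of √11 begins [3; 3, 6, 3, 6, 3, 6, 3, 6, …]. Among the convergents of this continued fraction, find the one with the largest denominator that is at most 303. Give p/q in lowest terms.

a_0 = 3: 3/1  (≤ bound)
a_1 = 3: 10/3  (≤ bound)
a_2 = 6: 63/19  (≤ bound)
a_3 = 3: 199/60  (≤ bound)
a_4 = 6: 1257/379  (> 303, stop)

199/60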